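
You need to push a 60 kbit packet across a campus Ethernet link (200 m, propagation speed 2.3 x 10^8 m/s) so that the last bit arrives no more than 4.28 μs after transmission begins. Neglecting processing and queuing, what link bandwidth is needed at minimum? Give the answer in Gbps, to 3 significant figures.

17.6 Gbps

Propagation delay = 200 / 2.3e+08 = 0.869565 μs.
Transmission budget = 4.28 − 0.869565 = 3.41043 μs.
R ≥ L / t_tx = 60000 bits / 3.41043e-06 s = 17.6 Gbps.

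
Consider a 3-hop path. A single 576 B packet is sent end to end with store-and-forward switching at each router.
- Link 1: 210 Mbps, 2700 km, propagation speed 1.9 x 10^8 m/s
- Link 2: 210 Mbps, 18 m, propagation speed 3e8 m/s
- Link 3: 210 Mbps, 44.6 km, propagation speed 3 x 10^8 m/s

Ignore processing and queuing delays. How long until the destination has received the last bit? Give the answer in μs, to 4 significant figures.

L = 576 × 8 = 4608 bits.
Transmission delay per hop = L/R = 4608/210000000 = 21.9429 μs; 3 hops → 65.8286 μs.
Propagation delays (d/s per hop): 14210.5, 0.06, 148.667 μs; sum = 14359.3 μs.
End-to-end = 14430 μs.

14430 μs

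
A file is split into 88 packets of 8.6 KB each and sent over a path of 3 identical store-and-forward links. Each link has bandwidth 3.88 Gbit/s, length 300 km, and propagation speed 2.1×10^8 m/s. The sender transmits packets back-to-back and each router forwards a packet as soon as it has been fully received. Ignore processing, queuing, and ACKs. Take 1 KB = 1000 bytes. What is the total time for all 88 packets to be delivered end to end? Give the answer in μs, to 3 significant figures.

5880 μs

Per-hop transmission t_tx = L/R = 68800/3880000000 = 17.732 μs.
Per-hop propagation t_prop = 300000/210000000 = 1428.57 μs.
Pipeline fill: first packet needs 3·t_tx to clear all hops; remaining 87 packets each add one t_tx.
Total = (3+88-1)·t_tx + 3·t_prop = 90·17.732 + 3·1428.57 = 5880 μs.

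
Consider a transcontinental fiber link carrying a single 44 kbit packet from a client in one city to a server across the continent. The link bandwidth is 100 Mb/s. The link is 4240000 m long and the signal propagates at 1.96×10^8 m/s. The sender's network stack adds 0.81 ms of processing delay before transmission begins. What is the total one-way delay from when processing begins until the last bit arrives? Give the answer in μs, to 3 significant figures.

L = 44000 bits.
Transmission delay = L/R = 44000 / 100000000 = 440 μs.
Propagation delay = d/s = 4240000 m / 196000000 m/s = 21632.7 μs.
Plus processing delay 0.81 ms = 810 μs.
Total = 22900 μs.

22900 μs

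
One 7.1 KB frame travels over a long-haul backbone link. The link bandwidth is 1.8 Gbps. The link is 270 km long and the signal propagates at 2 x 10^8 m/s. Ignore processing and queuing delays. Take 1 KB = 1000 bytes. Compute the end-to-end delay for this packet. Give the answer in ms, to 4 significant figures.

1.382 ms

L = 56800 bits.
Transmission delay = L/R = 56800 / 1800000000 = 0.0315556 ms.
Propagation delay = d/s = 270000 m / 200000000 m/s = 1.35 ms.
Total = 1.382 ms.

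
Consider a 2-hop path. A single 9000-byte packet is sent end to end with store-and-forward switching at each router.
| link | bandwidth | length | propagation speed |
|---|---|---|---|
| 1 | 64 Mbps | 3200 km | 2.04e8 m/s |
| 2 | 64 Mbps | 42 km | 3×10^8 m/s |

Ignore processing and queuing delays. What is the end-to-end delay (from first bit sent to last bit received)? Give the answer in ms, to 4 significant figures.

L = 9000 × 8 = 72000 bits.
Transmission delay per hop = L/R = 72000/64000000 = 1.125 ms; 2 hops → 2.25 ms.
Propagation delays (d/s per hop): 15.6863, 0.14 ms; sum = 15.8263 ms.
End-to-end = 18.08 ms.

18.08 ms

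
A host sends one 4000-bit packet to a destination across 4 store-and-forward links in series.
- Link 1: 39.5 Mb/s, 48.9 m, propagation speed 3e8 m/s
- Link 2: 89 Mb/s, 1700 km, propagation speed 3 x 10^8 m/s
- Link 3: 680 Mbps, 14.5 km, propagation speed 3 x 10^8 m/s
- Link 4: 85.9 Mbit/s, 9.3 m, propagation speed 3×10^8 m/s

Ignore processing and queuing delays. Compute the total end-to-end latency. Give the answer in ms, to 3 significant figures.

Transmission delays (L/R per hop): 0.101266, 0.0449438, 0.00588235, 0.0465658 ms; sum = 0.198658 ms.
Propagation delays (d/s per hop): 0.000163, 5.66667, 0.0483333, 3.1e-05 ms; sum = 5.71519 ms.
End-to-end = 5.91 ms.

5.91 ms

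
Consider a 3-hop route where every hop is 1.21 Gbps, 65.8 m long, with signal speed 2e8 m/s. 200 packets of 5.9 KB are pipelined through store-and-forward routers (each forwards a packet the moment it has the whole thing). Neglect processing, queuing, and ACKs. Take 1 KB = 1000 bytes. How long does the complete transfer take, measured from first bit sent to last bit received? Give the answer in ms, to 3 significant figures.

Per-hop transmission t_tx = L/R = 47200/1210000000 = 0.0390083 ms.
Per-hop propagation t_prop = 65.8/200000000 = 0.000329 ms.
Pipeline fill: first packet needs 3·t_tx to clear all hops; remaining 199 packets each add one t_tx.
Total = (3+200-1)·t_tx + 3·t_prop = 202·0.0390083 + 3·0.000329 = 7.88 ms.

7.88 ms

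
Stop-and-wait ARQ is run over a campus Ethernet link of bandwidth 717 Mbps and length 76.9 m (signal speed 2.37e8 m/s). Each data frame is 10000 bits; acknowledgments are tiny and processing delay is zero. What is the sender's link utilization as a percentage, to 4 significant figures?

95.55 %

t_tx = L/R = 10000/717000000 = 1.3947e-05 s.
t_prop = 76.9/237000000 = 3.24473e-07 s; RTT = 6.48945e-07 s.
Cycle = t_tx + RTT = 1.45959e-05 s.
Utilization = t_tx / cycle = 1.3947e-05/1.45959e-05 = 95.55 %.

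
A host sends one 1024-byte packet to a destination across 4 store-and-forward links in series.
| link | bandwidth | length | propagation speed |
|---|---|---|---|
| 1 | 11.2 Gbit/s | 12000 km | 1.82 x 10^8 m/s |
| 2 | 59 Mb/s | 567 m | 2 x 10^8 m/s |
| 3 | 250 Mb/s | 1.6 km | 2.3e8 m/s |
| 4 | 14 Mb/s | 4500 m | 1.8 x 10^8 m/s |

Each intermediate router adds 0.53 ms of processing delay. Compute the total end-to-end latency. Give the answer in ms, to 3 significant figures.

L = 1024 × 8 = 8192 bits.
Transmission delays (L/R per hop): 0.000731429, 0.138847, 0.032768, 0.585143 ms; sum = 0.75749 ms.
Propagation delays (d/s per hop): 65.9341, 0.002835, 0.00695652, 0.025 ms; sum = 65.9689 ms.
Processing at 3 router(s): 3 × 0.53 ms = 1.59 ms.
End-to-end = 68.3 ms.

68.3 ms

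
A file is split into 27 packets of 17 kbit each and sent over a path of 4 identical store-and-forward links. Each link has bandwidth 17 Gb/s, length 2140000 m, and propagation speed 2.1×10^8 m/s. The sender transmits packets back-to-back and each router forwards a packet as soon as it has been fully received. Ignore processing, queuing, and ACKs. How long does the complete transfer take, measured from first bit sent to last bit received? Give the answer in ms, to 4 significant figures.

40.79 ms

Per-hop transmission t_tx = L/R = 17000/17000000000 = 0.001 ms.
Per-hop propagation t_prop = 2140000/210000000 = 10.1905 ms.
Pipeline fill: first packet needs 4·t_tx to clear all hops; remaining 26 packets each add one t_tx.
Total = (4+27-1)·t_tx + 4·t_prop = 30·0.001 + 4·10.1905 = 40.79 ms.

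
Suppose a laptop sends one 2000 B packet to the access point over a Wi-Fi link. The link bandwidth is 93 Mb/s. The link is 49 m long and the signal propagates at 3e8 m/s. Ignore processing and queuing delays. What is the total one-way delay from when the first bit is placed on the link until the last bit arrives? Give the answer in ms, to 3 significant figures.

0.172 ms

L = 2000 × 8 = 16000 bits.
Transmission delay = L/R = 16000 / 93000000 = 0.172043 ms.
Propagation delay = d/s = 49 m / 300000000 m/s = 0.000163333 ms.
Total = 0.172 ms.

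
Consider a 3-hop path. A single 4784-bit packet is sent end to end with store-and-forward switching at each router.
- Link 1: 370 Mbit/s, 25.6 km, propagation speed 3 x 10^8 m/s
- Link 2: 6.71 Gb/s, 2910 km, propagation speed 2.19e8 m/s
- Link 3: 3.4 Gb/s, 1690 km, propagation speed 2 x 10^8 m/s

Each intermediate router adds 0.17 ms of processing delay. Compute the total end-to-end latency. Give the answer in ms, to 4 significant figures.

22.18 ms

Transmission delays (L/R per hop): 0.0129297, 0.000712966, 0.00140706 ms; sum = 0.0150498 ms.
Propagation delays (d/s per hop): 0.0853333, 13.2877, 8.45 ms; sum = 21.823 ms.
Processing at 2 router(s): 2 × 0.17 ms = 0.34 ms.
End-to-end = 22.18 ms.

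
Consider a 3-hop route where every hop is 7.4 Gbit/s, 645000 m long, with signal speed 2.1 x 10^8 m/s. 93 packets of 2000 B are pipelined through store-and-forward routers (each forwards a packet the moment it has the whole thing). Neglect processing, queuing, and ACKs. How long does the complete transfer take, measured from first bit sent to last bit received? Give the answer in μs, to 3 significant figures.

Per-hop transmission t_tx = L/R = 16000/7400000000 = 2.16216 μs.
Per-hop propagation t_prop = 645000/210000000 = 3071.43 μs.
Pipeline fill: first packet needs 3·t_tx to clear all hops; remaining 92 packets each add one t_tx.
Total = (3+93-1)·t_tx + 3·t_prop = 95·2.16216 + 3·3071.43 = 9420 μs.

9420 μs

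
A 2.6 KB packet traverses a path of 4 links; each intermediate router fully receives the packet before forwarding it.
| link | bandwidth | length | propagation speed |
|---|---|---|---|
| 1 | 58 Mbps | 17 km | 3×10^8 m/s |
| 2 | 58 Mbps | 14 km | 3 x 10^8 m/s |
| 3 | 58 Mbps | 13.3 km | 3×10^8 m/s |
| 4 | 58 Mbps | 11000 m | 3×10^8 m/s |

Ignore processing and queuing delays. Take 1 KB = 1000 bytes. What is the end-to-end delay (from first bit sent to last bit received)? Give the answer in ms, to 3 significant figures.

L = 20800 bits.
Transmission delay per hop = L/R = 20800/58000000 = 0.358621 ms; 4 hops → 1.43448 ms.
Propagation delays (d/s per hop): 0.0566667, 0.0466667, 0.0443333, 0.0366667 ms; sum = 0.184333 ms.
End-to-end = 1.62 ms.

1.62 ms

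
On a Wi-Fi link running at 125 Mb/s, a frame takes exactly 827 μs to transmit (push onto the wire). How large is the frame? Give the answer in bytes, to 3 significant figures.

12900 bytes

L = R × t_tx = 125000000 b/s × 0.000827 s = 103375 bits.
In bytes: 103375 / 8 = 12900 bytes.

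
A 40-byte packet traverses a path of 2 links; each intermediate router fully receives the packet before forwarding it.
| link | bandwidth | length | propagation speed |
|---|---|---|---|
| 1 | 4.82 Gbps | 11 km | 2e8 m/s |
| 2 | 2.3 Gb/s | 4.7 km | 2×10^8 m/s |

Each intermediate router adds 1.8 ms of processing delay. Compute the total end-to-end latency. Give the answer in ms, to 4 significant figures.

L = 40 × 8 = 320 bits.
Transmission delays (L/R per hop): 6.639e-05, 0.00013913 ms; sum = 0.00020552 ms.
Propagation delays (d/s per hop): 0.055, 0.0235 ms; sum = 0.0785 ms.
Processing at 1 router(s): 1 × 1.8 ms = 1.8 ms.
End-to-end = 1.879 ms.

1.879 ms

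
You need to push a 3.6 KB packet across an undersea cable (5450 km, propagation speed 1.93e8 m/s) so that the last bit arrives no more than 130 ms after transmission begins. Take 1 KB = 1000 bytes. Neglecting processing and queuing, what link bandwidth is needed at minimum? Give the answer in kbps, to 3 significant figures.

283 kbps

L = 28800 bits.
Propagation delay = 5450000 / 193000000 = 28.2383 ms.
Transmission budget = 130 − 28.2383 = 101.762 ms.
R ≥ L / t_tx = 28800 bits / 0.101762 s = 283 kbps.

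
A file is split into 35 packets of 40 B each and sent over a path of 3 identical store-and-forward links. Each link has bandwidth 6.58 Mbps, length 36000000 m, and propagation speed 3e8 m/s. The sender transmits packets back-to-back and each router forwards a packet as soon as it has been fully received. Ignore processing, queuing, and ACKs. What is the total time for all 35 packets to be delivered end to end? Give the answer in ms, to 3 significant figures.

362 ms

Per-hop transmission t_tx = L/R = 320/6580000 = 0.0486322 ms.
Per-hop propagation t_prop = 36000000/300000000 = 120 ms.
Pipeline fill: first packet needs 3·t_tx to clear all hops; remaining 34 packets each add one t_tx.
Total = (3+35-1)·t_tx + 3·t_prop = 37·0.0486322 + 3·120 = 362 ms.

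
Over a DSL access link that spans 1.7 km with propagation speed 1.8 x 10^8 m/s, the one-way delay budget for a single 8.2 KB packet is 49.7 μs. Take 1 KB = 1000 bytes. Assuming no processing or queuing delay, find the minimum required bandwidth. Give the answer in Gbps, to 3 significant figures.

L = 65600 bits.
Propagation delay = 1700 / 180000000 = 9.44444 μs.
Transmission budget = 49.7 − 9.44444 = 40.2556 μs.
R ≥ L / t_tx = 65600 bits / 4.02556e-05 s = 1.63 Gbps.

1.63 Gbps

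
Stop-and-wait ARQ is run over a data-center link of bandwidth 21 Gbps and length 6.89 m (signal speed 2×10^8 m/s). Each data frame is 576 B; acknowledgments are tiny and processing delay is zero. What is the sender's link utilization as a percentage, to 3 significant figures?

t_tx = L/R = 4608/21000000000 = 2.19429e-07 s.
t_prop = 6.89/200000000 = 3.445e-08 s; RTT = 6.89e-08 s.
Cycle = t_tx + RTT = 2.88329e-07 s.
Utilization = t_tx / cycle = 2.19429e-07/2.88329e-07 = 76.1 %.

76.1 %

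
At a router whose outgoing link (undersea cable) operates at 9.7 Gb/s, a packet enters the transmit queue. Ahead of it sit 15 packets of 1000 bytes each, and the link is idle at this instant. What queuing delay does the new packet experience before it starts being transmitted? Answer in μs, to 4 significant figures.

Each queued packet: L/R = 8000/9700000000 = 0.824742 μs.
15 queued → 12.3711 μs.
Queuing delay = 12.37 μs.

12.37 μs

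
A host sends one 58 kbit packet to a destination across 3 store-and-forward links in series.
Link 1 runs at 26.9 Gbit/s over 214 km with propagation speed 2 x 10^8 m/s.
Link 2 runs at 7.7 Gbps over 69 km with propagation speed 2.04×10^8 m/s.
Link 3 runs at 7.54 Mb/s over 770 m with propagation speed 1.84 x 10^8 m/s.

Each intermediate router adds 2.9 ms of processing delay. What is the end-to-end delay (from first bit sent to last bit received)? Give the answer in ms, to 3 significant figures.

14.9 ms

L = 58000 bits.
Transmission delays (L/R per hop): 0.00215613, 0.00753247, 7.69231 ms; sum = 7.702 ms.
Propagation delays (d/s per hop): 1.07, 0.338235, 0.00418478 ms; sum = 1.41242 ms.
Processing at 2 router(s): 2 × 2.9 ms = 5.8 ms.
End-to-end = 14.9 ms.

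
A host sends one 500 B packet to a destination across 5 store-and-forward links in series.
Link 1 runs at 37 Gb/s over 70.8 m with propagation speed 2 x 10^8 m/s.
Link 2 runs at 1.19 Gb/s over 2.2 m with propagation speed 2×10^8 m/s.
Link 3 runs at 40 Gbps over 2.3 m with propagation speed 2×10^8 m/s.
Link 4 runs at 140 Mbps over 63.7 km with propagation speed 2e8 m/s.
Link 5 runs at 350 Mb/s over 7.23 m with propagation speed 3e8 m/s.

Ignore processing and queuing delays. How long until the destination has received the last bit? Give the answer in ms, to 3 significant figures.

L = 500 × 8 = 4000 bits.
Transmission delays (L/R per hop): 0.000108108, 0.00336134, 0.0001, 0.0285714, 0.0114286 ms; sum = 0.0435695 ms.
Propagation delays (d/s per hop): 0.000354, 1.1e-05, 1.15e-05, 0.3185, 2.41e-05 ms; sum = 0.318901 ms.
End-to-end = 0.362 ms.

0.362 ms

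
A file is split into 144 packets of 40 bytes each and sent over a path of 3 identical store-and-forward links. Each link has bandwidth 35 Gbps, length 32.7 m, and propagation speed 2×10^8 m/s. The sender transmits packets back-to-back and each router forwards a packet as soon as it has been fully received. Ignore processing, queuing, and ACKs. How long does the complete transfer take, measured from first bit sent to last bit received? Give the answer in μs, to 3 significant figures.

Per-hop transmission t_tx = L/R = 320/35000000000 = 0.00914286 μs.
Per-hop propagation t_prop = 32.7/200000000 = 0.1635 μs.
Pipeline fill: first packet needs 3·t_tx to clear all hops; remaining 143 packets each add one t_tx.
Total = (3+144-1)·t_tx + 3·t_prop = 146·0.00914286 + 3·0.1635 = 1.83 μs.

1.83 μs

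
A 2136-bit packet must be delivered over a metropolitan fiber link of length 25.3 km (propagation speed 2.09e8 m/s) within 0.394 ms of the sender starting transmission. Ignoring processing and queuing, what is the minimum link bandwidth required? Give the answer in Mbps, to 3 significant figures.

Propagation delay = 25300 / 209000000 = 0.121053 ms.
Transmission budget = 0.394 − 0.121053 = 0.272947 ms.
R ≥ L / t_tx = 2136 bits / 0.000272947 s = 7.83 Mbps.

7.83 Mbps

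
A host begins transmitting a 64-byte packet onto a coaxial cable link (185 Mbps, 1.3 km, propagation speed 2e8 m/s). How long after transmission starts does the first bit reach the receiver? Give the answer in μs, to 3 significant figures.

First bit experiences only propagation delay: d/s = 1300/200000000 = 6.50 μs.

6.50 μs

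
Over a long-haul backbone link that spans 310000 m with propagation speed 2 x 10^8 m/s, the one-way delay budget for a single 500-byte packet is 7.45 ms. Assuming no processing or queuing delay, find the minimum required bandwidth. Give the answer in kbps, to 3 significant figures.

L = 4000 bits.
Propagation delay = 310000 / 200000000 = 1.55 ms.
Transmission budget = 7.45 − 1.55 = 5.9 ms.
R ≥ L / t_tx = 4000 bits / 0.0059 s = 678 kbps.

678 kbps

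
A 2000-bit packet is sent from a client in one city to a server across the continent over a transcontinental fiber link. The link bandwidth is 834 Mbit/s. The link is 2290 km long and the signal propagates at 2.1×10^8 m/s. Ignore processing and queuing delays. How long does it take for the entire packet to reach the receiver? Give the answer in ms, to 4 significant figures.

10.91 ms

Transmission delay = L/R = 2000 / 834000000 = 0.00239808 ms.
Propagation delay = d/s = 2290000 m / 210000000 m/s = 10.9048 ms.
Total = 10.91 ms.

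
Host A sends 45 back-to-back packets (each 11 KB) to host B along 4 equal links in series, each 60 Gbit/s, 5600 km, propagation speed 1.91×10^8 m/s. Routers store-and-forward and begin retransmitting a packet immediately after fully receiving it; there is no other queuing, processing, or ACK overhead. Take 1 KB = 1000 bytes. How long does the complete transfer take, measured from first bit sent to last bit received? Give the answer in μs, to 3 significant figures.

117000 μs

Per-hop transmission t_tx = L/R = 88000/60000000000 = 1.46667 μs.
Per-hop propagation t_prop = 5600000/191000000 = 29319.4 μs.
Pipeline fill: first packet needs 4·t_tx to clear all hops; remaining 44 packets each add one t_tx.
Total = (4+45-1)·t_tx + 4·t_prop = 48·1.46667 + 4·29319.4 = 117000 μs.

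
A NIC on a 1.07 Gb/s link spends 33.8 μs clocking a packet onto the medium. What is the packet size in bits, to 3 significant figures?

L = R × t_tx = 1.07e+09 b/s × 3.38e-05 s = 36166 bits.

36200 bits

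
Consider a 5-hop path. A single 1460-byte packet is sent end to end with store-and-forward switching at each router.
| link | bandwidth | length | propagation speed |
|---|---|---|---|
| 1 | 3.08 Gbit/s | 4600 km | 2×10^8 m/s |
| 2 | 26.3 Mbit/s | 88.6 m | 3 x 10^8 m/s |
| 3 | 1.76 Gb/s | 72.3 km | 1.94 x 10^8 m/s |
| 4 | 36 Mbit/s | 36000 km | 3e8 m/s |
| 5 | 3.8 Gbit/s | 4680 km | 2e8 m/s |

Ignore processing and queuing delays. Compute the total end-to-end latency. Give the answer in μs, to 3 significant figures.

L = 1460 × 8 = 11680 bits.
Transmission delays (L/R per hop): 3.79221, 444.106, 6.63636, 324.444, 3.07368 μs; sum = 782.053 μs.
Propagation delays (d/s per hop): 23000, 0.295333, 372.68, 120000, 23400 μs; sum = 166773 μs.
End-to-end = 168000 μs.

168000 μs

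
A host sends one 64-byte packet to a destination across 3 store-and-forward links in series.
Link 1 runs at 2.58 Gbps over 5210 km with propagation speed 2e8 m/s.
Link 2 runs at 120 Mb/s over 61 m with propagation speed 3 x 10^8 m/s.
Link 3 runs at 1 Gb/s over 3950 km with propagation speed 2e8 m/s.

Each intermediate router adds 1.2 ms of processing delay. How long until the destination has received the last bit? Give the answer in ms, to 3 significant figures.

48.2 ms

L = 64 × 8 = 512 bits.
Transmission delays (L/R per hop): 0.00019845, 0.00426667, 0.000512 ms; sum = 0.00497712 ms.
Propagation delays (d/s per hop): 26.05, 0.000203333, 19.75 ms; sum = 45.8002 ms.
Processing at 2 router(s): 2 × 1.2 ms = 2.4 ms.
End-to-end = 48.2 ms.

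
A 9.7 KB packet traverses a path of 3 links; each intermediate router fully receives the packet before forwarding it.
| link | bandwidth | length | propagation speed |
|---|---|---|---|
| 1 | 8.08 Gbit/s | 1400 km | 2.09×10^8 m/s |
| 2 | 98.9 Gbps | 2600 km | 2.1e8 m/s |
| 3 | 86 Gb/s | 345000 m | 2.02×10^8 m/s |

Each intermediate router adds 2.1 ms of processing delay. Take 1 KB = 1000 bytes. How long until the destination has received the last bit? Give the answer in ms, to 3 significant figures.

25.0 ms

L = 77600 bits.
Transmission delays (L/R per hop): 0.00960396, 0.000784631, 0.000902326 ms; sum = 0.0112909 ms.
Propagation delays (d/s per hop): 6.69856, 12.381, 1.70792 ms; sum = 20.7874 ms.
Processing at 2 router(s): 2 × 2.1 ms = 4.2 ms.
End-to-end = 25.0 ms.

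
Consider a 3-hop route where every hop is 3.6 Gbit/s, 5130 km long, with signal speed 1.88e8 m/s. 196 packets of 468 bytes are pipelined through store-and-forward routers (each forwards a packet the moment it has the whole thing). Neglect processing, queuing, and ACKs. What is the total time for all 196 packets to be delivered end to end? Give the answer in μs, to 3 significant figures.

82100 μs

Per-hop transmission t_tx = L/R = 3744/3600000000 = 1.04 μs.
Per-hop propagation t_prop = 5130000/188000000 = 27287.2 μs.
Pipeline fill: first packet needs 3·t_tx to clear all hops; remaining 195 packets each add one t_tx.
Total = (3+196-1)·t_tx + 3·t_prop = 198·1.04 + 3·27287.2 = 82100 μs.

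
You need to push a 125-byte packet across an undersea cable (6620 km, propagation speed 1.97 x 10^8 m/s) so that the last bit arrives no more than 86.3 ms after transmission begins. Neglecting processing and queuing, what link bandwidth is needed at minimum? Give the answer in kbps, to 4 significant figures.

18.98 kbps

L = 1000 bits.
Propagation delay = 6620000 / 197000000 = 33.6041 ms.
Transmission budget = 86.3 − 33.6041 = 52.6959 ms.
R ≥ L / t_tx = 1000 bits / 0.0526959 s = 18.98 kbps.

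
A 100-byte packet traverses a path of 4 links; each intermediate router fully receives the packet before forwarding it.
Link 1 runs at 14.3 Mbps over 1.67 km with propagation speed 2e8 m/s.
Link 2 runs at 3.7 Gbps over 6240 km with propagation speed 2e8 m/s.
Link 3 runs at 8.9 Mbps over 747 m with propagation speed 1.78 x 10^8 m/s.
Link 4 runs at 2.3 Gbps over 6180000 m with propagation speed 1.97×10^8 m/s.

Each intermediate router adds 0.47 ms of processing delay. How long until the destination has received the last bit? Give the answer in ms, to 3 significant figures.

L = 100 × 8 = 800 bits.
Transmission delays (L/R per hop): 0.0559441, 0.000216216, 0.0898876, 0.000347826 ms; sum = 0.146396 ms.
Propagation delays (d/s per hop): 0.00835, 31.2, 0.00419663, 31.3706 ms; sum = 62.5831 ms.
Processing at 3 router(s): 3 × 0.47 ms = 1.41 ms.
End-to-end = 64.1 ms.

64.1 ms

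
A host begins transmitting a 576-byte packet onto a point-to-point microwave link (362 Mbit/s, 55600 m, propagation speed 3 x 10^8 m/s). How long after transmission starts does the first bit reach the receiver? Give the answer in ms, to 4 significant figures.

First bit experiences only propagation delay: d/s = 55600/300000000 = 0.1853 ms.

0.1853 ms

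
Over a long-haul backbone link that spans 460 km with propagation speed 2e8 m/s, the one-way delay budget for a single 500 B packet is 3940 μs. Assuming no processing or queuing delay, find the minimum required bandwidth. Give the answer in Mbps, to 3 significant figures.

L = 4000 bits.
Propagation delay = 460000 / 200000000 = 2300 μs.
Transmission budget = 3940 − 2300 = 1640 μs.
R ≥ L / t_tx = 4000 bits / 0.00164 s = 2.44 Mbps.

2.44 Mbps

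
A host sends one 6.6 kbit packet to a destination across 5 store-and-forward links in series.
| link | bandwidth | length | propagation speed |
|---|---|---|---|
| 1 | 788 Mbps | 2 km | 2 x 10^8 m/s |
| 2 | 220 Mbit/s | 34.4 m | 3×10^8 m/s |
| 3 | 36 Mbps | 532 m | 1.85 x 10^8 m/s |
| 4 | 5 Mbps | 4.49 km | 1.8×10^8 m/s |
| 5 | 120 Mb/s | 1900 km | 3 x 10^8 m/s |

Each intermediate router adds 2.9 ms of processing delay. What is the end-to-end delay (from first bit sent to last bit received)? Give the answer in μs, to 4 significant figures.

L = 6600 bits.
Transmission delays (L/R per hop): 8.37563, 30, 183.333, 1320, 55 μs; sum = 1596.71 μs.
Propagation delays (d/s per hop): 10, 0.114667, 2.87568, 24.9444, 6333.33 μs; sum = 6371.27 μs.
Processing at 4 router(s): 4 × 2.9 ms = 11600 μs.
End-to-end = 19570 μs.

19570 μs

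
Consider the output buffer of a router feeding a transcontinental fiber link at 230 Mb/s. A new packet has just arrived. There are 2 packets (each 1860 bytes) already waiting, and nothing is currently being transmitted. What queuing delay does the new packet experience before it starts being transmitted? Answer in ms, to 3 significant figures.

0.129 ms

Each queued packet: L/R = 14880/230000000 = 0.0646957 ms.
2 queued → 0.129391 ms.
Queuing delay = 0.129 ms.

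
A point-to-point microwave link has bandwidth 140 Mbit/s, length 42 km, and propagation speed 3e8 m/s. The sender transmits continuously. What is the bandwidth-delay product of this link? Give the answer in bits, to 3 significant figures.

19600 bits

Propagation delay = 42000 / 300000000 = 0.00014 s.
BDP = R × t_prop = 140000000 × 0.00014 = 19600 bits.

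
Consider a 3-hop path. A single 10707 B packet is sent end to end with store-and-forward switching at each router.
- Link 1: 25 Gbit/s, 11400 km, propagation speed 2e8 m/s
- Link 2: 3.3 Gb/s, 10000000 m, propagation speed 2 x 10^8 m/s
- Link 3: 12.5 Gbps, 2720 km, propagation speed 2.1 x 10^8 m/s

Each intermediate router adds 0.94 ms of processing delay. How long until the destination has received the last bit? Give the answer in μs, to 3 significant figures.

L = 10707 × 8 = 85656 bits.
Transmission delays (L/R per hop): 3.42624, 25.9564, 6.85248 μs; sum = 36.2351 μs.
Propagation delays (d/s per hop): 57000, 50000, 12952.4 μs; sum = 119952 μs.
Processing at 2 router(s): 2 × 0.94 ms = 1880 μs.
End-to-end = 122000 μs.

122000 μs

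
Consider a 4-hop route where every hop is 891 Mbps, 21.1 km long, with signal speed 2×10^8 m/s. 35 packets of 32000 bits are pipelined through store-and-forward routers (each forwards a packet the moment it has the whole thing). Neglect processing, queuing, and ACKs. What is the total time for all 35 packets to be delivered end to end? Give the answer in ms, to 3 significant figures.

1.79 ms

Per-hop transmission t_tx = L/R = 32000/891000000 = 0.0359147 ms.
Per-hop propagation t_prop = 21100/200000000 = 0.1055 ms.
Pipeline fill: first packet needs 4·t_tx to clear all hops; remaining 34 packets each add one t_tx.
Total = (4+35-1)·t_tx + 4·t_prop = 38·0.0359147 + 4·0.1055 = 1.79 ms.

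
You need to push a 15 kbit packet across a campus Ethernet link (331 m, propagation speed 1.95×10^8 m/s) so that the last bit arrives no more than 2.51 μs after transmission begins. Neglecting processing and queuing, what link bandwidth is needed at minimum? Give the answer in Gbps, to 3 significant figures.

18.5 Gbps

Propagation delay = 331 / 195000000 = 1.69744 μs.
Transmission budget = 2.51 − 1.69744 = 0.812564 μs.
R ≥ L / t_tx = 15000 bits / 8.12564e-07 s = 18.5 Gbps.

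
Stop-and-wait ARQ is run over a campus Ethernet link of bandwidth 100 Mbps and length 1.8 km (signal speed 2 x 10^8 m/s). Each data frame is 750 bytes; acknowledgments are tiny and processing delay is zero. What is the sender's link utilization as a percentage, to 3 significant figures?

76.9 %

t_tx = L/R = 6000/100000000 = 6e-05 s.
t_prop = 1800/200000000 = 9e-06 s; RTT = 1.8e-05 s.
Cycle = t_tx + RTT = 7.8e-05 s.
Utilization = t_tx / cycle = 6e-05/7.8e-05 = 76.9 %.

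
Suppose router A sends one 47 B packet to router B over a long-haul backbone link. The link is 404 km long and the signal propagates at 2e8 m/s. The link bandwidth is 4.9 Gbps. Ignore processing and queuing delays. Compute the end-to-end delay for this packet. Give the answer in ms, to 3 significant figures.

L = 47 × 8 = 376 bits.
Transmission delay = L/R = 376 / 4900000000 = 7.67347e-05 ms.
Propagation delay = d/s = 404000 m / 200000000 m/s = 2.02 ms.
Total = 2.02 ms.

2.02 ms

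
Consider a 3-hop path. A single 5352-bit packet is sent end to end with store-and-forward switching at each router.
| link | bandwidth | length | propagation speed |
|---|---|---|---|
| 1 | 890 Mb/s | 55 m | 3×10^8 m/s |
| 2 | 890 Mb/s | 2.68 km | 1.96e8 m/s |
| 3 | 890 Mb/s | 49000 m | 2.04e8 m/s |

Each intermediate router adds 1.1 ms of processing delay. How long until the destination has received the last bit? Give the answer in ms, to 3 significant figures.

2.47 ms

Transmission delay per hop = L/R = 5352/890000000 = 0.00601348 ms; 3 hops → 0.0180404 ms.
Propagation delays (d/s per hop): 0.000183333, 0.0136735, 0.240196 ms; sum = 0.254053 ms.
Processing at 2 router(s): 2 × 1.1 ms = 2.2 ms.
End-to-end = 2.47 ms.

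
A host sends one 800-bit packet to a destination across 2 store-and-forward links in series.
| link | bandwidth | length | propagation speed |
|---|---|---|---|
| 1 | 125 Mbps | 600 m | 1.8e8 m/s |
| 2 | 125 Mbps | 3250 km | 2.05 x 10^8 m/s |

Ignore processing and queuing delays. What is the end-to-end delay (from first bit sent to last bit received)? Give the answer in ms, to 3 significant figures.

15.9 ms

Transmission delay per hop = L/R = 800/125000000 = 0.0064 ms; 2 hops → 0.0128 ms.
Propagation delays (d/s per hop): 0.00333333, 15.8537 ms; sum = 15.857 ms.
End-to-end = 15.9 ms.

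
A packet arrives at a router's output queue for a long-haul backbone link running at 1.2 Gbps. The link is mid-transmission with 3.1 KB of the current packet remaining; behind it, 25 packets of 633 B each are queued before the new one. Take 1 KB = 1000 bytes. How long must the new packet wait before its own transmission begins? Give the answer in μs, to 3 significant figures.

Each queued packet: L/R = 5064/1200000000 = 4.22 μs.
25 queued → 105.5 μs.
Plus remaining 24800 bits of current packet: 20.6667 μs.
Queuing delay = 126 μs.

126 μs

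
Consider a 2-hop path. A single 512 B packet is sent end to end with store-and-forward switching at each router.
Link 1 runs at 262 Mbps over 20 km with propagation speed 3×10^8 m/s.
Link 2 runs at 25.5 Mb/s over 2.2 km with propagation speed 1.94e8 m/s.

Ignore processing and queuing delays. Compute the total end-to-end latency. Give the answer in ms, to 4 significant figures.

0.2543 ms

L = 512 × 8 = 4096 bits.
Transmission delays (L/R per hop): 0.0156336, 0.160627 ms; sum = 0.176261 ms.
Propagation delays (d/s per hop): 0.0666667, 0.0113402 ms; sum = 0.0780069 ms.
End-to-end = 0.2543 ms.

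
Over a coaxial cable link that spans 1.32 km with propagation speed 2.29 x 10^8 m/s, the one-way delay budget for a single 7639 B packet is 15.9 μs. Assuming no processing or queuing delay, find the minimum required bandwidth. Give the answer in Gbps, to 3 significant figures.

L = 61112 bits.
Propagation delay = 1320 / 229000000 = 5.76419 μs.
Transmission budget = 15.9 − 5.76419 = 10.1358 μs.
R ≥ L / t_tx = 61112 bits / 1.01358e-05 s = 6.03 Gbps.

6.03 Gbps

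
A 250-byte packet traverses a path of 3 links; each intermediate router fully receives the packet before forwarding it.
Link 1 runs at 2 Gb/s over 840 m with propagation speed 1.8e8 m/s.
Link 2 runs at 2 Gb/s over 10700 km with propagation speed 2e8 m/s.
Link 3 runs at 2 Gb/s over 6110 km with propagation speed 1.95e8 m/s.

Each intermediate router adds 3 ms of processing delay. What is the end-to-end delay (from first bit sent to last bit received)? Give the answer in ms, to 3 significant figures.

90.8 ms

L = 250 × 8 = 2000 bits.
Transmission delay per hop = L/R = 2000/2000000000 = 0.001 ms; 3 hops → 0.003 ms.
Propagation delays (d/s per hop): 0.00466667, 53.5, 31.3333 ms; sum = 84.838 ms.
Processing at 2 router(s): 2 × 3 ms = 6 ms.
End-to-end = 90.8 ms.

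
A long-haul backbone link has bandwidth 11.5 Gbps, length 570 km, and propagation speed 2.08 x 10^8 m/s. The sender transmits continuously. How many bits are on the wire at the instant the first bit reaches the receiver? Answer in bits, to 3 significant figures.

Propagation delay = 570000 / 208000000 = 0.00274038 s.
BDP = R × t_prop = 11500000000 × 0.00274038 = 31514400 bits.

31500000 bits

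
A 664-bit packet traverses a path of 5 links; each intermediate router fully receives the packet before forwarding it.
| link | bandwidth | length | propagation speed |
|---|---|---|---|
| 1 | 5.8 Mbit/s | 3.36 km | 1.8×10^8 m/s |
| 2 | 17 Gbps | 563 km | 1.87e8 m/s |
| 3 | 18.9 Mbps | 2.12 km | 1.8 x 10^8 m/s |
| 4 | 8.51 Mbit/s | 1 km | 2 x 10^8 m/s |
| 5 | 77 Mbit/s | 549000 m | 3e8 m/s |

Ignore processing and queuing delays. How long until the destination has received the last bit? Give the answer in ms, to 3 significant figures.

5.11 ms

Transmission delays (L/R per hop): 0.114483, 3.90588e-05, 0.0351323, 0.0780259, 0.00862338 ms; sum = 0.236303 ms.
Propagation delays (d/s per hop): 0.0186667, 3.0107, 0.0117778, 0.005, 1.83 ms; sum = 4.87614 ms.
End-to-end = 5.11 ms.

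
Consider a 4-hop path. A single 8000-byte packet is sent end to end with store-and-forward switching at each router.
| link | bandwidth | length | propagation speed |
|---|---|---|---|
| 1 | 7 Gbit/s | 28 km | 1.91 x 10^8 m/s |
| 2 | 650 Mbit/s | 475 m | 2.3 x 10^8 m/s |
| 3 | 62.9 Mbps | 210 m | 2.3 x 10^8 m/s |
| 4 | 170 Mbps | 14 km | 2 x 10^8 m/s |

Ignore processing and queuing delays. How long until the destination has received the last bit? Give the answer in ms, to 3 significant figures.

L = 8000 × 8 = 64000 bits.
Transmission delays (L/R per hop): 0.00914286, 0.0984615, 1.01749, 0.376471 ms; sum = 1.50156 ms.
Propagation delays (d/s per hop): 0.146597, 0.00206522, 0.000913043, 0.07 ms; sum = 0.219575 ms.
End-to-end = 1.72 ms.

1.72 ms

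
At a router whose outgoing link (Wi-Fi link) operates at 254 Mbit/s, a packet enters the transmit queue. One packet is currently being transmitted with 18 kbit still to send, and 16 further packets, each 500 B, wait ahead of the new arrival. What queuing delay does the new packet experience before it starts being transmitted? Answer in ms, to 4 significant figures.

Each queued packet: L/R = 4000/254000000 = 0.015748 ms.
16 queued → 0.251969 ms.
Plus remaining 18000 bits of current packet: 0.0708661 ms.
Queuing delay = 0.3228 ms.

0.3228 ms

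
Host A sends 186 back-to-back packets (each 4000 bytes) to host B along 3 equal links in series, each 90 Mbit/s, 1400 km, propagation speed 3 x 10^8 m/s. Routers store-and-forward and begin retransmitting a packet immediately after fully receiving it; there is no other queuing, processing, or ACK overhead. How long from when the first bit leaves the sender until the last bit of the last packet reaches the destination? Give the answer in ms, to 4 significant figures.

80.84 ms

Per-hop transmission t_tx = L/R = 32000/90000000 = 0.355556 ms.
Per-hop propagation t_prop = 1400000/300000000 = 4.66667 ms.
Pipeline fill: first packet needs 3·t_tx to clear all hops; remaining 185 packets each add one t_tx.
Total = (3+186-1)·t_tx + 3·t_prop = 188·0.355556 + 3·4.66667 = 80.84 ms.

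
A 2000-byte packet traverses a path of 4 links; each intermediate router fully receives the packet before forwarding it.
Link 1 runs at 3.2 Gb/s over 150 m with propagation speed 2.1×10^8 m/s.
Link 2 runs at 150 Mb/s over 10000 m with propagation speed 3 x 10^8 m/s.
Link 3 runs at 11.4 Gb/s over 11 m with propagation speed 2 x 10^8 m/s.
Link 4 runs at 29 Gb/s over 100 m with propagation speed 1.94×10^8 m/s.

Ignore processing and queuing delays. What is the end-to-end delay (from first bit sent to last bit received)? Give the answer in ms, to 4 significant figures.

0.1482 ms

L = 2000 × 8 = 16000 bits.
Transmission delays (L/R per hop): 0.005, 0.106667, 0.00140351, 0.000551724 ms; sum = 0.113622 ms.
Propagation delays (d/s per hop): 0.000714286, 0.0333333, 5.5e-05, 0.000515464 ms; sum = 0.0346181 ms.
End-to-end = 0.1482 ms.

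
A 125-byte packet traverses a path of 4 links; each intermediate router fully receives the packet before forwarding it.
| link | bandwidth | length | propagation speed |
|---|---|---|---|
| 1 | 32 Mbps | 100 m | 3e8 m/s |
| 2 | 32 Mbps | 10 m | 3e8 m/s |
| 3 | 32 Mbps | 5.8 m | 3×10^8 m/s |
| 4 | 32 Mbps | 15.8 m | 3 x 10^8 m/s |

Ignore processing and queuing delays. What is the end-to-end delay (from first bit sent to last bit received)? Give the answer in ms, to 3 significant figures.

L = 125 × 8 = 1000 bits.
Transmission delay per hop = L/R = 1000/32000000 = 0.03125 ms; 4 hops → 0.125 ms.
Propagation delays (d/s per hop): 0.000333333, 3.33333e-05, 1.93333e-05, 5.26667e-05 ms; sum = 0.000438667 ms.
End-to-end = 0.125 ms.

0.125 ms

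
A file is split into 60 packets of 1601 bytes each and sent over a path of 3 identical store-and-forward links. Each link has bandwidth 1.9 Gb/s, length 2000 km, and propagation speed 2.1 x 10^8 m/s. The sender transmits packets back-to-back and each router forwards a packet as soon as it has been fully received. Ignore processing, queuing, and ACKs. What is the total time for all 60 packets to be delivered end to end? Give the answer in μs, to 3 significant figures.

Per-hop transmission t_tx = L/R = 12808/1900000000 = 6.74105 μs.
Per-hop propagation t_prop = 2000000/210000000 = 9523.81 μs.
Pipeline fill: first packet needs 3·t_tx to clear all hops; remaining 59 packets each add one t_tx.
Total = (3+60-1)·t_tx + 3·t_prop = 62·6.74105 + 3·9523.81 = 29000 μs.

29000 μs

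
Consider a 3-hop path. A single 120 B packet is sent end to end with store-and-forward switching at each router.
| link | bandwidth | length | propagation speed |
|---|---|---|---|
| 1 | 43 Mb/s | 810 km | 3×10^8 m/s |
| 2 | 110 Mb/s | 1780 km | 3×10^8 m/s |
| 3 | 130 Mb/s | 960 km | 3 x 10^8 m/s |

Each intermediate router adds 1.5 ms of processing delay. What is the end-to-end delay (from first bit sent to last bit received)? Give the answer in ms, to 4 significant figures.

14.87 ms

L = 120 × 8 = 960 bits.
Transmission delays (L/R per hop): 0.0223256, 0.00872727, 0.00738462 ms; sum = 0.0384375 ms.
Propagation delays (d/s per hop): 2.7, 5.93333, 3.2 ms; sum = 11.8333 ms.
Processing at 2 router(s): 2 × 1.5 ms = 3 ms.
End-to-end = 14.87 ms.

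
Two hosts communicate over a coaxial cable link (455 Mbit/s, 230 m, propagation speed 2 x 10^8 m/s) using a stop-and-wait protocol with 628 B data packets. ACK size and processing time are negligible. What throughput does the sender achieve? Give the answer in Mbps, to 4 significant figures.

376.6 Mbps

t_tx = L/R = 5024/455000000 = 1.10418e-05 s.
t_prop = 230/200000000 = 1.15e-06 s; RTT = 2.3e-06 s.
Cycle = t_tx + RTT = 1.33418e-05 s.
Throughput = L / cycle = 5024 / 1.33418e-05 = 376.6 Mbps.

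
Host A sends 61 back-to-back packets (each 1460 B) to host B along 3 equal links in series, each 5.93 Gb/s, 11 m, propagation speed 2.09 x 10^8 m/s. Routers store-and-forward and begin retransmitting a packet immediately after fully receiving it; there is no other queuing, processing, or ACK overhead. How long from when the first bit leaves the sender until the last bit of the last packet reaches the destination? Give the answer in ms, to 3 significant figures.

Per-hop transmission t_tx = L/R = 11680/5930000000 = 0.00196965 ms.
Per-hop propagation t_prop = 11/209000000 = 5.26316e-05 ms.
Pipeline fill: first packet needs 3·t_tx to clear all hops; remaining 60 packets each add one t_tx.
Total = (3+61-1)·t_tx + 3·t_prop = 63·0.00196965 + 3·5.26316e-05 = 0.124 ms.

0.124 ms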